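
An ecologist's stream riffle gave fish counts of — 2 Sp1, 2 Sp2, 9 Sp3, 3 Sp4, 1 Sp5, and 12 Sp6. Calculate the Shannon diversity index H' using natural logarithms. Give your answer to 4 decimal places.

Total N = 2+2+9+3+1+12 = 29, so the proportions are 0.068966, 0.068966, 0.310345, 0.103448, 0.034483, 0.413793 (working shown to 6 dp, full precision carried).
Each pᵢ ln pᵢ term: 0.068966×(-2.674149)=-0.184424, 0.068966×(-2.674149)=-0.184424, 0.310345×(-1.170071)=-0.363126, 0.103448×(-2.268684)=-0.234691, 0.034483×(-3.367296)=-0.116114, 0.413793×(-0.882389)=-0.365127.
Sum = -1.447905, so H' = 1.4479.

1.4479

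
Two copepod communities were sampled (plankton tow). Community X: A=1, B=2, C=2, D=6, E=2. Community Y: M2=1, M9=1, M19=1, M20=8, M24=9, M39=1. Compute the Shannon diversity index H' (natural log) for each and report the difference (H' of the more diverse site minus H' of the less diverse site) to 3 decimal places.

0.107

Community X: N=13, proportions 0.07692, 0.15385, 0.15385, 0.46154, 0.15385, giving H' = 1.41807 (working shown to 5 dp, full precision carried).
Community Y: N=21, proportions 0.04762, 0.04762, 0.04762, 0.38095, 0.42857, 0.04762, giving H' = 1.31069.
Difference = |1.41807 − 1.31069| = 0.10738, i.e. 0.107 to 3 decimal places.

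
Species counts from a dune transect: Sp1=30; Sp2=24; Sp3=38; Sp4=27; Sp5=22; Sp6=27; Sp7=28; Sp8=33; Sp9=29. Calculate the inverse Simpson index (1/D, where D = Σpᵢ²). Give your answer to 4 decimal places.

Total N = 30+24+38+27+22+27+28+33+29 = 258, so the proportions are 0.11627907, 0.09302326, 0.14728682, 0.10465116, 0.08527132, 0.10465116, 0.10852713, 0.12790698, 0.1124031 (working shown to 8 dp, full precision carried).
D = 0.11627907² + 0.09302326² + 0.14728682² + 0.10465116² + 0.08527132² + 0.10465116² + 0.10852713² + 0.12790698² + 0.1124031² = 0.01352082 + 0.00865333 + 0.02169341 + 0.01095187 + 0.00727120 + 0.01095187 + 0.01177814 + 0.01636019 + 0.01263446 = 0.11381528.
So 1/D = 8.786167, i.e. 8.7862 to 4 decimal places.

8.7862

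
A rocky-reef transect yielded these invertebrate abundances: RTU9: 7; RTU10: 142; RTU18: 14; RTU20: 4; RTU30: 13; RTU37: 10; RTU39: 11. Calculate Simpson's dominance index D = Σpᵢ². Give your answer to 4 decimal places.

Total N = 7+142+14+4+13+10+11 = 201, so the proportions are 0.034826, 0.706468, 0.069652, 0.0199, 0.064677, 0.049751, 0.054726 (working shown to 6 dp, full precision carried).
D = 0.034826² + 0.706468² + 0.069652² + 0.0199² + 0.064677² + 0.049751² + 0.054726² = 0.001213 + 0.499097 + 0.004851 + 0.000396 + 0.004183 + 0.002475 + 0.002995 = 0.515210.
To 4 decimal places, D = 0.5152.

0.5152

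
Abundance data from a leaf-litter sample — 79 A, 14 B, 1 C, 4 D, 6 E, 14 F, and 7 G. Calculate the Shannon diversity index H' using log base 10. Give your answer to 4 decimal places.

0.5369

Total N = 79+14+1+4+6+14+7 = 125, so the proportions are 0.632, 0.112, 0.008, 0.032, 0.048, 0.112, 0.056 (working shown to 6 dp, full precision carried).
Each pᵢ log₁₀ pᵢ term: 0.632×(-0.199283)=-0.125947, 0.112×(-0.950782)=-0.106488, 0.008×(-2.096910)=-0.016775, 0.032×(-1.494850)=-0.047835, 0.048×(-1.318759)=-0.063300, 0.112×(-0.950782)=-0.106488, 0.056×(-1.251812)=-0.070101.
Sum = -0.536934, so H' = 0.5369.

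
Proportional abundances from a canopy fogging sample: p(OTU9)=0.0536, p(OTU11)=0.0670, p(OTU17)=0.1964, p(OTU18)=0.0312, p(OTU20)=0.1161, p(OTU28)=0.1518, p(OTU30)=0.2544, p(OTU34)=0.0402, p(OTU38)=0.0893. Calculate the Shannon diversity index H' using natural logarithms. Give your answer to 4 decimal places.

Each pᵢ ln pᵢ term (working shown to 6 dp, full precision carried): 0.0536×(-2.926206)=-0.156845, 0.067×(-2.703063)=-0.181105, 0.1964×(-1.627602)=-0.319661, 0.0312×(-3.467337)=-0.108181, 0.1161×(-2.153303)=-0.249999, 0.1518×(-1.885191)=-0.286172, 0.2544×(-1.368847)=-0.348235, 0.0402×(-3.213888)=-0.129198, 0.0893×(-2.415754)=-0.215727.
Sum = -1.995122, so H' = 1.9951.

1.9951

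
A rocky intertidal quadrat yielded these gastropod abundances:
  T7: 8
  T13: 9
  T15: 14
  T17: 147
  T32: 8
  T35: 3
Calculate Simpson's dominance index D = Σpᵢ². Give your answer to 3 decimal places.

Total N = 8+9+14+147+8+3 = 189, so the proportions are 0.04233, 0.04762, 0.07407, 0.77778, 0.04233, 0.01587 (working shown to 5 dp, full precision carried).
D = 0.04233² + 0.04762² + 0.07407² + 0.77778² + 0.04233² + 0.01587² = 0.00179 + 0.00227 + 0.00549 + 0.60494 + 0.00179 + 0.00025 = 0.61653.
To 3 decimal places, D = 0.617.

0.617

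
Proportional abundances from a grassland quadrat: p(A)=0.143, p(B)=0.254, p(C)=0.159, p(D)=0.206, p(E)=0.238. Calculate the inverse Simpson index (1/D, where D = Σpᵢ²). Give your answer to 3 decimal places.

D = 0.143² + 0.254² + 0.159² + 0.206² + 0.238² = 0.0204490 + 0.0645160 + 0.0252810 + 0.0424360 + 0.0566440 = 0.2093260 (working shown to 7 dp, full precision carried).
So 1/D = 4.77724, i.e. 4.777 to 3 decimal places.

4.777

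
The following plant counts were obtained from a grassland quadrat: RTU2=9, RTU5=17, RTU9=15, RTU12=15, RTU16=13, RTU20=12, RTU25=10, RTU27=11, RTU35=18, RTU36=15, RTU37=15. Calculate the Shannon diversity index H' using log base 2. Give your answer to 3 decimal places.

Total N = 9+17+15+15+13+12+10+11+18+15+15 = 150, so the proportions are 0.06, 0.11333, 0.1, 0.1, 0.08667, 0.08, 0.06667, 0.07333, 0.12, 0.1, 0.1 (working shown to 5 dp, full precision carried).
Each pᵢ log₂ pᵢ term: 0.06×(-4.05889)=-0.24353, 0.11333×(-3.14136)=-0.35602, 0.1×(-3.32193)=-0.33219, 0.1×(-3.32193)=-0.33219, 0.08667×(-3.52838)=-0.30579, 0.08×(-3.64386)=-0.29151, 0.06667×(-3.90689)=-0.26046, 0.07333×(-3.76939)=-0.27642, 0.12×(-3.05889)=-0.36707, 0.1×(-3.32193)=-0.33219, 0.1×(-3.32193)=-0.33219.
Sum = -3.42957, so H' = 3.430.

3.430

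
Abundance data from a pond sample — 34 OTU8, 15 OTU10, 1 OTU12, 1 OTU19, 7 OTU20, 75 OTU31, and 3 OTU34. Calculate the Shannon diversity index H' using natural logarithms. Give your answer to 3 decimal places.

1.227

Total N = 34+15+1+1+7+75+3 = 136, so the proportions are 0.25, 0.11029, 0.00735, 0.00735, 0.05147, 0.55147, 0.02206 (working shown to 5 dp, full precision carried).
Each pᵢ ln pᵢ term: 0.25×(-1.38629)=-0.34657, 0.11029×(-2.20460)=-0.24315, 0.00735×(-4.91265)=-0.03612, 0.00735×(-4.91265)=-0.03612, 0.05147×(-2.96674)=-0.15270, 0.55147×(-0.59517)=-0.32822, 0.02206×(-3.81404)=-0.08413.
Sum = -1.22702, so H' = 1.227.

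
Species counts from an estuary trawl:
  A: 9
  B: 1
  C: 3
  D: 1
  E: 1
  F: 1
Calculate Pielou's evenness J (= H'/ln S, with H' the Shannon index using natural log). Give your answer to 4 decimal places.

Total N = 9+1+3+1+1+1 = 16, so the proportions are 0.5625, 0.0625, 0.1875, 0.0625, 0.0625, 0.0625 (working shown to 6 dp, full precision carried).
H' = −Σ pᵢ ln pᵢ = −((-0.323642) + (-0.173287) + (-0.313871) + (-0.173287) + (-0.173287) + (-0.173287)) = 1.330660.
With S = 6 species, ln S = 1.791759, so J = 1.330660/1.791759 = 0.742656, i.e. 0.7427 to 4 decimal places.

0.7427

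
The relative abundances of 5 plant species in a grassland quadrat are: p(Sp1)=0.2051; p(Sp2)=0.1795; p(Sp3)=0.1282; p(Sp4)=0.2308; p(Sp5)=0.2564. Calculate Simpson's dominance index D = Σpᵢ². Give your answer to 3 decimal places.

D = 0.2051² + 0.1795² + 0.1282² + 0.2308² + 0.2564² = 0.04207 + 0.03222 + 0.01644 + 0.05327 + 0.06574 = 0.20973 (working shown to 5 dp, full precision carried).
To 3 decimal places, D = 0.210.

0.210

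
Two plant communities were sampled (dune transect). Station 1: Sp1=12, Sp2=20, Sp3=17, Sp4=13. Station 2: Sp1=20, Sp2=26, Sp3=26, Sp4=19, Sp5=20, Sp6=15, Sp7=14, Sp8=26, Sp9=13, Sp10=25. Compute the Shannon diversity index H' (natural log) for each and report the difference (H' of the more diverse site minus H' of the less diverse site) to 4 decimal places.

0.9074

Station 1: N=62, proportions 0.193548, 0.322581, 0.274194, 0.209677, giving H' = 1.365159 (working shown to 6 dp, full precision carried).
Station 2: N=204, proportions 0.098039, 0.127451, 0.127451, 0.093137, 0.098039, 0.073529, 0.068627, 0.127451, 0.063725, 0.122549, giving H' = 2.272586.
Difference = |1.365159 − 2.272586| = 0.907427, i.e. 0.9074 to 4 decimal places.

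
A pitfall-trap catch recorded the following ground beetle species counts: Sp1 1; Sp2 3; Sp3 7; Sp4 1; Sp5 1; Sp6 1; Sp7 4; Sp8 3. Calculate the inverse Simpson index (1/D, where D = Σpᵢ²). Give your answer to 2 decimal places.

Total N = 1+3+7+1+1+1+4+3 = 21, so the proportions are 0.047619, 0.142857, 0.333333, 0.047619, 0.047619, 0.047619, 0.190476, 0.142857 (working shown to 6 dp, full precision carried).
D = 0.047619² + 0.142857² + 0.333333² + 0.047619² + 0.047619² + 0.047619² + 0.190476² + 0.142857² = 0.002268 + 0.020408 + 0.111111 + 0.002268 + 0.002268 + 0.002268 + 0.036281 + 0.020408 = 0.197279.
So 1/D = 5.0690, i.e. 5.07 to 2 decimal places.

5.07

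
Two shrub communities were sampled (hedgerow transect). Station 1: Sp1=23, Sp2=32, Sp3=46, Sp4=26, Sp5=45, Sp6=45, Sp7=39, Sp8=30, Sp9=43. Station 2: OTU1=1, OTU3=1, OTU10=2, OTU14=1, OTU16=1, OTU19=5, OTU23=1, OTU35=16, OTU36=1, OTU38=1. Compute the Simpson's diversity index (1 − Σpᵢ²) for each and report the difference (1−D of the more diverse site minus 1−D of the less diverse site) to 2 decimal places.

Station 1: N=329, proportions 0.0699, 0.0973, 0.1398, 0.079, 0.1368, 0.1368, 0.1185, 0.0912, 0.1307, giving 1−D = 0.8830 (working shown to 4 dp, full precision carried).
Station 2: N=30, proportions 0.0333, 0.0333, 0.0667, 0.0333, 0.0333, 0.1667, 0.0333, 0.5333, 0.0333, 0.0333, giving 1−D = 0.6756.
Difference = |0.8830 − 0.6756| = 0.2074, i.e. 0.21 to 2 decimal places.

0.21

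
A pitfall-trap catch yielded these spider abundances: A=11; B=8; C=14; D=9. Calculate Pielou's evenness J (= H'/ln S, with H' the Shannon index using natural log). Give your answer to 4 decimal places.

Total N = 11+8+14+9 = 42, so the proportions are 0.261905, 0.190476, 0.333333, 0.214286 (working shown to 6 dp, full precision carried).
H' = −Σ pᵢ ln pᵢ = −((-0.350893) + (-0.315853) + (-0.366204) + (-0.330095)) = 1.363046.
With S = 4 species, ln S = 1.386294, so J = 1.363046/1.386294 = 0.983230, i.e. 0.9832 to 4 decimal places.

0.9832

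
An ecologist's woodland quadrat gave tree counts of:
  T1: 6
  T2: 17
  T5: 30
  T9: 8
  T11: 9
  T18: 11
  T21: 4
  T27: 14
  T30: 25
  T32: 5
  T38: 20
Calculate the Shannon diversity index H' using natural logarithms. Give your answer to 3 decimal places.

Total N = 6+17+30+8+9+11+4+14+25+5+20 = 149, so the proportions are 0.04027, 0.11409, 0.20134, 0.05369, 0.0604, 0.07383, 0.02685, 0.09396, 0.16779, 0.03356, 0.13423 (working shown to 5 dp, full precision carried).
Each pᵢ ln pᵢ term: 0.04027×(-3.21219)=-0.12935, 0.11409×(-2.17073)=-0.24767, 0.20134×(-1.60275)=-0.32270, 0.05369×(-2.92450)=-0.15702, 0.0604×(-2.80672)=-0.16953, 0.07383×(-2.60605)=-0.19239, 0.02685×(-3.61765)=-0.09712, 0.09396×(-2.36489)=-0.22220, 0.16779×(-1.78507)=-0.29951, 0.03356×(-3.39451)=-0.11391, 0.13423×(-2.00821)=-0.26956.
Sum = -2.22096, so H' = 2.221.

2.221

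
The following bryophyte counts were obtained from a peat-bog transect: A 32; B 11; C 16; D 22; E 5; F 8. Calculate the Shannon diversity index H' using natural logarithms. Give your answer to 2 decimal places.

1.62

Total N = 32+11+16+22+5+8 = 94, so the proportions are 0.34043, 0.11702, 0.17021, 0.23404, 0.05319, 0.08511 (working shown to 5 dp, full precision carried).
Each pᵢ ln pᵢ term: 0.34043×(-1.07756)=-0.36683, 0.11702×(-2.14540)=-0.25106, 0.17021×(-1.77071)=-0.30140, 0.23404×(-1.45225)=-0.33989, 0.05319×(-2.93386)=-0.15606, 0.08511×(-2.46385)=-0.20969.
Sum = -1.62492, so H' = 1.62.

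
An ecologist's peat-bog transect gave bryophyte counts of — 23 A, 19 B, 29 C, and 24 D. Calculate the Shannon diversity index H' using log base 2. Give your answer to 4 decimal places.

Total N = 23+19+29+24 = 95, so the proportions are 0.242105, 0.2, 0.305263, 0.252632 (working shown to 6 dp, full precision carried).
Each pᵢ log₂ pᵢ term: 0.242105×(-2.046294)=-0.495418, 0.2×(-2.321928)=-0.464386, 0.305263×(-1.711875)=-0.522572, 0.252632×(-1.984893)=-0.501447.
Sum = -1.983823, so H' = 1.9838.

1.9838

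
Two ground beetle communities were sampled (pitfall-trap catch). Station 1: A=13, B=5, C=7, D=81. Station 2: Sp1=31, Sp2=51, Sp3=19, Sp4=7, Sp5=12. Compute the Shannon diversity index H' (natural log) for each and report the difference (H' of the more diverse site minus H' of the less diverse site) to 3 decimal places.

Station 1: N=106, proportions 0.12264, 0.04717, 0.06604, 0.76415, giving H' = 0.78643 (working shown to 5 dp, full precision carried).
Station 2: N=120, proportions 0.25833, 0.425, 0.15833, 0.05833, 0.1, giving H' = 1.40115.
Difference = |0.78643 − 1.40115| = 0.61472, i.e. 0.615 to 3 decimal places.

0.615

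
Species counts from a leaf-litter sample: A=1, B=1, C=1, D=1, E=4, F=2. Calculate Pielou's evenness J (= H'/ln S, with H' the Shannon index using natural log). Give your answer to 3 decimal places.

0.898

Total N = 1+1+1+1+4+2 = 10, so the proportions are 0.1, 0.1, 0.1, 0.1, 0.4, 0.2 (working shown to 5 dp, full precision carried).
H' = −Σ pᵢ ln pᵢ = −((-0.23026) + (-0.23026) + (-0.23026) + (-0.23026) + (-0.36652) + (-0.32189)) = 1.60944.
With S = 6 species, ln S = 1.79176, so J = 1.60944/1.79176 = 0.89824, i.e. 0.898 to 3 decimal places.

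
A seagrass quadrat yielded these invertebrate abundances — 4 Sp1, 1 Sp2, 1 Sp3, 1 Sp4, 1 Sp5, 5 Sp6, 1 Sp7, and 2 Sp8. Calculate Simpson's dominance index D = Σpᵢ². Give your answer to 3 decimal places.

0.195

Total N = 4+1+1+1+1+5+1+2 = 16, so the proportions are 0.25, 0.0625, 0.0625, 0.0625, 0.0625, 0.3125, 0.0625, 0.125 (working shown to 5 dp, full precision carried).
D = 0.25² + 0.0625² + 0.0625² + 0.0625² + 0.0625² + 0.3125² + 0.0625² + 0.125² = 0.06250 + 0.00391 + 0.00391 + 0.00391 + 0.00391 + 0.09766 + 0.00391 + 0.01562 = 0.19531.
To 3 decimal places, D = 0.195.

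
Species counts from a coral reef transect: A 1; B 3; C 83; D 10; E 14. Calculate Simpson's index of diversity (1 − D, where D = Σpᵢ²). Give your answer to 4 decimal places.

Total N = 1+3+83+10+14 = 111, so the proportions are 0.009009, 0.027027, 0.747748, 0.09009, 0.126126 (working shown to 6 dp, full precision carried).
D = 0.009009² + 0.027027² + 0.747748² + 0.09009² + 0.126126² = 0.000081 + 0.000730 + 0.559127 + 0.008116 + 0.015908 = 0.583962.
So 1 − D = 0.416038, i.e. 0.4160 to 4 decimal places.

0.4160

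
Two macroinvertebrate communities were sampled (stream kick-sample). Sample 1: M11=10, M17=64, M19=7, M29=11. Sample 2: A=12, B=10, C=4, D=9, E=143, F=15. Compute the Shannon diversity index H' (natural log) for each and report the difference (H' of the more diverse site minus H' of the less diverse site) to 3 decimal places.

0.026

Sample 1: N=92, proportions 0.1087, 0.69565, 0.07609, 0.11957, giving H' = 0.94361 (working shown to 5 dp, full precision carried).
Sample 2: N=193, proportions 0.06218, 0.05181, 0.02073, 0.04663, 0.74093, 0.07772, giving H' = 0.97009.
Difference = |0.94361 − 0.97009| = 0.02648, i.e. 0.026 to 3 decimal places.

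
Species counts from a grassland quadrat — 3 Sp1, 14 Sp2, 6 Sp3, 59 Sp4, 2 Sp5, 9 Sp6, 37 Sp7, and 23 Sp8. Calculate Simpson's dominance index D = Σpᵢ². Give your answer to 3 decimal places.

Total N = 3+14+6+59+2+9+37+23 = 153, so the proportions are 0.01961, 0.0915, 0.03922, 0.38562, 0.01307, 0.05882, 0.24183, 0.15033 (working shown to 5 dp, full precision carried).
D = 0.01961² + 0.0915² + 0.03922² + 0.38562² + 0.01307² + 0.05882² + 0.24183² + 0.15033² = 0.00038 + 0.00837 + 0.00154 + 0.14870 + 0.00017 + 0.00346 + 0.05848 + 0.02260 = 0.24371.
To 3 decimal places, D = 0.244.

0.244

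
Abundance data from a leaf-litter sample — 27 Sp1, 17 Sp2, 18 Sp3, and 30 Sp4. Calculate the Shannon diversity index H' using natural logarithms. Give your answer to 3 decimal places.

Total N = 27+17+18+30 = 92, so the proportions are 0.29348, 0.18478, 0.19565, 0.32609 (working shown to 5 dp, full precision carried).
Each pᵢ ln pᵢ term: 0.29348×(-1.22595)=-0.35979, 0.18478×(-1.68858)=-0.31202, 0.19565×(-1.63142)=-0.31919, 0.32609×(-1.12059)=-0.36541.
Sum = -1.35641, so H' = 1.356.

1.356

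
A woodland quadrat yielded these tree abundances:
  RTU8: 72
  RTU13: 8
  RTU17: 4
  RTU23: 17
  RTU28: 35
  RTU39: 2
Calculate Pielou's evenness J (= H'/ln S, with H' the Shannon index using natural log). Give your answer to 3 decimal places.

Total N = 72+8+4+17+35+2 = 138, so the proportions are 0.52174, 0.05797, 0.02899, 0.12319, 0.25362, 0.01449 (working shown to 5 dp, full precision carried).
H' = −Σ pᵢ ln pᵢ = −((-0.33944) + (-0.16509) + (-0.10264) + (-0.25796) + (-0.34795) + (-0.06136)) = 1.27444.
With S = 6 species, ln S = 1.79176, so J = 1.27444/1.79176 = 0.71128, i.e. 0.711 to 3 decimal places.

0.711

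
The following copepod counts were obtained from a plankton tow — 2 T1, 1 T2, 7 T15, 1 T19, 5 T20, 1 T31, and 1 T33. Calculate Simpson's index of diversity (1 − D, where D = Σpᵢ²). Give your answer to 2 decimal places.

0.75

Total N = 2+1+7+1+5+1+1 = 18, so the proportions are 0.1111, 0.0556, 0.3889, 0.0556, 0.2778, 0.0556, 0.0556 (working shown to 4 dp, full precision carried).
D = 0.1111² + 0.0556² + 0.3889² + 0.0556² + 0.2778² + 0.0556² + 0.0556² = 0.0123 + 0.0031 + 0.1512 + 0.0031 + 0.0772 + 0.0031 + 0.0031 = 0.2531.
So 1 − D = 0.7469, i.e. 0.75 to 2 decimal places.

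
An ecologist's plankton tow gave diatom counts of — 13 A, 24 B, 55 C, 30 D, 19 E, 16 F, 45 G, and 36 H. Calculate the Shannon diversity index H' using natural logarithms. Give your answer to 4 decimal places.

Total N = 13+24+55+30+19+16+45+36 = 238, so the proportions are 0.054622, 0.10084, 0.231092, 0.12605, 0.079832, 0.067227, 0.189076, 0.151261 (working shown to 6 dp, full precision carried).
Each pᵢ ln pᵢ term: 0.054622×(-2.907321)=-0.158803, 0.10084×(-2.294217)=-0.231350, 0.231092×(-1.464937)=-0.338536, 0.12605×(-2.071073)=-0.261060, 0.079832×(-2.527832)=-0.201802, 0.067227×(-2.699682)=-0.181491, 0.189076×(-1.665608)=-0.314926, 0.151261×(-1.888752)=-0.285694.
Sum = -1.973661, so H' = 1.9737.

1.9737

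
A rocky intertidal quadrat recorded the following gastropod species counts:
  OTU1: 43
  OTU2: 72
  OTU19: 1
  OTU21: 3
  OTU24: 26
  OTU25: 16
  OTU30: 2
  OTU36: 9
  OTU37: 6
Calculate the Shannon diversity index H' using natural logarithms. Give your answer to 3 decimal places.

Total N = 43+72+1+3+26+16+2+9+6 = 178, so the proportions are 0.24157, 0.40449, 0.00562, 0.01685, 0.14607, 0.08989, 0.01124, 0.05056, 0.03371 (working shown to 5 dp, full precision carried).
Each pᵢ ln pᵢ term: 0.24157×(-1.42058)=-0.34317, 0.40449×(-0.90512)=-0.36611, 0.00562×(-5.18178)=-0.02911, 0.01685×(-4.08317)=-0.06882, 0.14607×(-1.92369)=-0.28099, 0.08989×(-2.40919)=-0.21656, 0.01124×(-4.48864)=-0.05043, 0.05056×(-2.98456)=-0.15090, 0.03371×(-3.39002)=-0.11427.
Sum = -1.62037, so H' = 1.620.

1.620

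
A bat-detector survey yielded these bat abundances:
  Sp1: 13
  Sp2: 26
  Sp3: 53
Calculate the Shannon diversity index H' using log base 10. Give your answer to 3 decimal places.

0.413

Total N = 13+26+53 = 92, so the proportions are 0.1413, 0.28261, 0.57609 (working shown to 5 dp, full precision carried).
Each pᵢ log₁₀ pᵢ term: 0.1413×(-0.84984)=-0.12009, 0.28261×(-0.54881)=-0.15510, 0.57609×(-0.23951)=-0.13798.
Sum = -0.41317, so H' = 0.413.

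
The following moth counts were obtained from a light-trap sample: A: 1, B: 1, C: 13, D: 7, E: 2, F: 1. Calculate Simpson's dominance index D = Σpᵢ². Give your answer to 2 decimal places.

0.36

Total N = 1+1+13+7+2+1 = 25, so the proportions are 0.04, 0.04, 0.52, 0.28, 0.08, 0.04 (working shown to 4 dp, full precision carried).
D = 0.04² + 0.04² + 0.52² + 0.28² + 0.08² + 0.04² = 0.0016 + 0.0016 + 0.2704 + 0.0784 + 0.0064 + 0.0016 = 0.3600.
To 2 decimal places, D = 0.36.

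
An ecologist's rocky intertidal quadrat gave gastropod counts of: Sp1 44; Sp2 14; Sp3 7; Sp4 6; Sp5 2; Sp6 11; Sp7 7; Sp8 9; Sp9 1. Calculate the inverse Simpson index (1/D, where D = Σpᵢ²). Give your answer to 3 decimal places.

4.125

Total N = 44+14+7+6+2+11+7+9+1 = 101, so the proportions are 0.4356436, 0.1386139, 0.0693069, 0.0594059, 0.019802, 0.1089109, 0.0693069, 0.0891089, 0.009901 (working shown to 7 dp, full precision carried).
D = 0.4356436² + 0.1386139² + 0.0693069² + 0.0594059² + 0.019802² + 0.1089109² + 0.0693069² + 0.0891089² + 0.009901² = 0.1897853 + 0.0192138 + 0.0048035 + 0.0035291 + 0.0003921 + 0.0118616 + 0.0048035 + 0.0079404 + 0.0000980 = 0.2424272.
So 1/D = 4.12495, i.e. 4.125 to 3 decimal places.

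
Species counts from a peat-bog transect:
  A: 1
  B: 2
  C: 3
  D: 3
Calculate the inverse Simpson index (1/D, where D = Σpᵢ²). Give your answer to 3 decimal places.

Total N = 1+2+3+3 = 9, so the proportions are 0.1111111, 0.2222222, 0.3333333, 0.3333333 (working shown to 7 dp, full precision carried).
D = 0.1111111² + 0.2222222² + 0.3333333² + 0.3333333² = 0.0123457 + 0.0493827 + 0.1111111 + 0.1111111 = 0.2839506.
So 1/D = 3.52174, i.e. 3.522 to 3 decimal places.

3.522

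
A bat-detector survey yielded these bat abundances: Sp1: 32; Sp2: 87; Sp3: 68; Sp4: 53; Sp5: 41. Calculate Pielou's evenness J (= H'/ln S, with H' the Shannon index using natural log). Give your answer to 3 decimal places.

Total N = 32+87+68+53+41 = 281, so the proportions are 0.11388, 0.30961, 0.24199, 0.18861, 0.14591 (working shown to 5 dp, full precision carried).
H' = −Σ pᵢ ln pᵢ = −((-0.24742) + (-0.36300) + (-0.34335) + (-0.31462) + (-0.28084)) = 1.54922.
With S = 5 species, ln S = 1.60944, so J = 1.54922/1.60944 = 0.96259, i.e. 0.963 to 3 decimal places.

0.963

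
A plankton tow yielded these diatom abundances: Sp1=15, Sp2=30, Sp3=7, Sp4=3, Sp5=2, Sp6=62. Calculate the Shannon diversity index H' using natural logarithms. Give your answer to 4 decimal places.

1.2762

Total N = 15+30+7+3+2+62 = 119, so the proportions are 0.12605, 0.252101, 0.058824, 0.02521, 0.016807, 0.521008 (working shown to 6 dp, full precision carried).
Each pᵢ ln pᵢ term: 0.12605×(-2.071073)=-0.261060, 0.252101×(-1.377926)=-0.347376, 0.058824×(-2.833213)=-0.166660, 0.02521×(-3.680511)=-0.092786, 0.016807×(-4.085976)=-0.068672, 0.521008×(-0.651989)=-0.339692.
Sum = -1.276245, so H' = 1.2762.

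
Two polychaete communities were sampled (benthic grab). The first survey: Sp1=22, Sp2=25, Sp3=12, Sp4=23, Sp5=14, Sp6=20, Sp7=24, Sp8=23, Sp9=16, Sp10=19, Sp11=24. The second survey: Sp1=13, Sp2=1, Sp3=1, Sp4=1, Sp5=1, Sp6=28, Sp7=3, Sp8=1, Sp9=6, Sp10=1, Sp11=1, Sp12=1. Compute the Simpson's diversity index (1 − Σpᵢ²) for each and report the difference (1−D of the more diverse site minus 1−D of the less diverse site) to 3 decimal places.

The first survey: N=222, proportions 0.0991, 0.11261, 0.05405, 0.1036, 0.06306, 0.09009, 0.10811, 0.1036, 0.07207, 0.08559, 0.10811, giving 1−D = 0.90512 (working shown to 5 dp, full precision carried).
The second survey: N=58, proportions 0.22414, 0.01724, 0.01724, 0.01724, 0.01724, 0.48276, 0.05172, 0.01724, 0.10345, 0.01724, 0.01724, 0.01724, giving 1−D = 0.70095.
Difference = |0.90512 − 0.70095| = 0.20417, i.e. 0.204 to 3 decimal places.

0.204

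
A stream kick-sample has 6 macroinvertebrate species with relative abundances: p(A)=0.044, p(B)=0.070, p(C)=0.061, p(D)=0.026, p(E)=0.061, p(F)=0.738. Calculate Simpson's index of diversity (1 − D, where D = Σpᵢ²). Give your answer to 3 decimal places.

0.440

D = 0.044² + 0.07² + 0.061² + 0.026² + 0.061² + 0.738² = 0.00194 + 0.00490 + 0.00372 + 0.00068 + 0.00372 + 0.54464 = 0.55960 (working shown to 5 dp, full precision carried).
So 1 − D = 0.44040, i.e. 0.440 to 3 decimal places.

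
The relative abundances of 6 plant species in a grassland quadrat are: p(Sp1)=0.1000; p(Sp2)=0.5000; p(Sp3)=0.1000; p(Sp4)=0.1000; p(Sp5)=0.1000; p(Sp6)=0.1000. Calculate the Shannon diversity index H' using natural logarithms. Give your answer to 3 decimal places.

Each pᵢ ln pᵢ term (working shown to 5 dp, full precision carried): 0.1×(-2.30259)=-0.23026, 0.5×(-0.69315)=-0.34657, 0.1×(-2.30259)=-0.23026, 0.1×(-2.30259)=-0.23026, 0.1×(-2.30259)=-0.23026, 0.1×(-2.30259)=-0.23026.
Sum = -1.49787, so H' = 1.498.

1.498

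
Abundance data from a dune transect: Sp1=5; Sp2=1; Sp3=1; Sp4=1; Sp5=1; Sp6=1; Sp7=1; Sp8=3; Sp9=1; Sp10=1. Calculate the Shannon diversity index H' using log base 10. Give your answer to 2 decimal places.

Total N = 5+1+1+1+1+1+1+3+1+1 = 16, so the proportions are 0.3125, 0.0625, 0.0625, 0.0625, 0.0625, 0.0625, 0.0625, 0.1875, 0.0625, 0.0625 (working shown to 4 dp, full precision carried).
Each pᵢ log₁₀ pᵢ term: 0.3125×(-0.5051)=-0.1579, 0.0625×(-1.2041)=-0.0753, 0.0625×(-1.2041)=-0.0753, 0.0625×(-1.2041)=-0.0753, 0.0625×(-1.2041)=-0.0753, 0.0625×(-1.2041)=-0.0753, 0.0625×(-1.2041)=-0.0753, 0.1875×(-0.7270)=-0.1363, 0.0625×(-1.2041)=-0.0753, 0.0625×(-1.2041)=-0.0753.
Sum = -0.8962, so H' = 0.90.

0.90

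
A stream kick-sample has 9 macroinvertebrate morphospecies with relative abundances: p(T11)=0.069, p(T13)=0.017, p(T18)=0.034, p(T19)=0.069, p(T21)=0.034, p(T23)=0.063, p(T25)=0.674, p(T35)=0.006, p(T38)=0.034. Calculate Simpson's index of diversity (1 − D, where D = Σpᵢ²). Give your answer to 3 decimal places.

D = 0.069² + 0.017² + 0.034² + 0.069² + 0.034² + 0.063² + 0.674² + 0.006² + 0.034² = 0.00476 + 0.00029 + 0.00116 + 0.00476 + 0.00116 + 0.00397 + 0.45428 + 0.00004 + 0.00116 = 0.47156 (working shown to 5 dp, full precision carried).
So 1 − D = 0.52844, i.e. 0.528 to 3 decimal places.

0.528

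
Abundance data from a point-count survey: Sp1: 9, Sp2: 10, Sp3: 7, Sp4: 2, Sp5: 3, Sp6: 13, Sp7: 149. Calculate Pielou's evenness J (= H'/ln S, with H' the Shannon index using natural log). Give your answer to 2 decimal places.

0.47

Total N = 9+10+7+2+3+13+149 = 193, so the proportions are 0.0466, 0.0518, 0.0363, 0.0104, 0.0155, 0.0674, 0.772 (working shown to 4 dp, full precision carried).
H' = −Σ pᵢ ln pᵢ = −((-0.1429) + (-0.1534) + (-0.1203) + (-0.0474) + (-0.0647) + (-0.1817) + (-0.1998)) = 0.9102.
With S = 7 species, ln S = 1.9459, so J = 0.9102/1.9459 = 0.4677, i.e. 0.47 to 2 decimal places.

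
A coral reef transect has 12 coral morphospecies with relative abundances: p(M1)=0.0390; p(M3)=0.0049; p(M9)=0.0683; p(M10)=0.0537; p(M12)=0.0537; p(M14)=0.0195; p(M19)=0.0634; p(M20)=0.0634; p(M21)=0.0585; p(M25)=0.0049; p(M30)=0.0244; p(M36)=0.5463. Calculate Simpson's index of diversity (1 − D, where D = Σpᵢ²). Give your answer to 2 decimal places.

D = 0.039² + 0.0049² + 0.0683² + 0.0537² + 0.0537² + 0.0195² + 0.0634² + 0.0634² + 0.0585² + 0.0049² + 0.0244² + 0.5463² = 0.0015 + 0.0000 + 0.0047 + 0.0029 + 0.0029 + 0.0004 + 0.0040 + 0.0040 + 0.0034 + 0.0000 + 0.0006 + 0.2984 = 0.3229 (working shown to 4 dp, full precision carried).
So 1 − D = 0.6771, i.e. 0.68 to 2 decimal places.

0.68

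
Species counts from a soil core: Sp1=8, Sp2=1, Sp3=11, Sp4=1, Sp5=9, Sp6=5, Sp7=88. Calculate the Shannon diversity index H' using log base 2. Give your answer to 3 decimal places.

1.490

Total N = 8+1+11+1+9+5+88 = 123, so the proportions are 0.06504, 0.00813, 0.08943, 0.00813, 0.07317, 0.04065, 0.71545 (working shown to 5 dp, full precision carried).
Each pᵢ log₂ pᵢ term: 0.06504×(-3.94251)=-0.25642, 0.00813×(-6.94251)=-0.05644, 0.08943×(-3.48308)=-0.31150, 0.00813×(-6.94251)=-0.05644, 0.07317×(-3.77259)=-0.27604, 0.04065×(-4.62059)=-0.18783, 0.71545×(-0.48308)=-0.34562.
Sum = -1.49030, so H' = 1.490.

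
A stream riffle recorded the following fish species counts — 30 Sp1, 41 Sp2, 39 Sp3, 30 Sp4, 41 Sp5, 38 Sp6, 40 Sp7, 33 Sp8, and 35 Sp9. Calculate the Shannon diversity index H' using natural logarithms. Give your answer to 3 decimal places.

Total N = 30+41+39+30+41+38+40+33+35 = 327, so the proportions are 0.09174, 0.12538, 0.11927, 0.09174, 0.12538, 0.11621, 0.12232, 0.10092, 0.10703 (working shown to 5 dp, full precision carried).
Each pᵢ ln pᵢ term: 0.09174×(-2.38876)=-0.21915, 0.12538×(-2.07639)=-0.26034, 0.11927×(-2.12640)=-0.25361, 0.09174×(-2.38876)=-0.21915, 0.12538×(-2.07639)=-0.26034, 0.11621×(-2.15237)=-0.25012, 0.12232×(-2.10108)=-0.25701, 0.10092×(-2.29345)=-0.23145, 0.10703×(-2.23461)=-0.23918.
Sum = -2.19036, so H' = 2.190.

2.190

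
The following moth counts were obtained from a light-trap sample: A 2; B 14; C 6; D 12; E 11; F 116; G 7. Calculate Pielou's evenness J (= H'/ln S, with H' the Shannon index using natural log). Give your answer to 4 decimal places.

Total N = 2+14+6+12+11+116+7 = 168, so the proportions are 0.011905, 0.083333, 0.035714, 0.071429, 0.065476, 0.690476, 0.041667 (working shown to 6 dp, full precision carried).
H' = −Σ pᵢ ln pᵢ = −((-0.052748) + (-0.207076) + (-0.119007) + (-0.188504) + (-0.178493) + (-0.255734) + (-0.132419)) = 1.133981.
With S = 7 species, ln S = 1.945910, so J = 1.133981/1.945910 = 0.582751, i.e. 0.5828 to 4 decimal places.

0.5828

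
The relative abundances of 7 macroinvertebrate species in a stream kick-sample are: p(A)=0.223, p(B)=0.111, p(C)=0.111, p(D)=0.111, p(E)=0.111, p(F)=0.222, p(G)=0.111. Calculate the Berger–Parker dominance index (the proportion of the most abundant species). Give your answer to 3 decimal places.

0.223

The largest proportion is 0.223, i.e. d = 0.223 to 3 decimal places.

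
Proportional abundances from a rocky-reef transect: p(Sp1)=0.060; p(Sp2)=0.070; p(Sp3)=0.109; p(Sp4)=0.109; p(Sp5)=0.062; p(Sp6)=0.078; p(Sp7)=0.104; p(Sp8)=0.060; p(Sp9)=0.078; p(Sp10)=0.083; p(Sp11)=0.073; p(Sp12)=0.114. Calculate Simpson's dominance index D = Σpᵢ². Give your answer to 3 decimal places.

0.088

D = 0.06² + 0.07² + 0.109² + 0.109² + 0.062² + 0.078² + 0.104² + 0.06² + 0.078² + 0.083² + 0.073² + 0.114² = 0.00360 + 0.00490 + 0.01188 + 0.01188 + 0.00384 + 0.00608 + 0.01082 + 0.00360 + 0.00608 + 0.00689 + 0.00533 + 0.01300 = 0.08790 (working shown to 5 dp, full precision carried).
To 3 decimal places, D = 0.088.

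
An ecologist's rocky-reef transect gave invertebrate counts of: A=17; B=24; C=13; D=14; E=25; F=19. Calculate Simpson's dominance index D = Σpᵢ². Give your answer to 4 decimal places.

0.1767

Total N = 17+24+13+14+25+19 = 112, so the proportions are 0.151786, 0.214286, 0.116071, 0.125, 0.223214, 0.169643 (working shown to 6 dp, full precision carried).
D = 0.151786² + 0.214286² + 0.116071² + 0.125² + 0.223214² + 0.169643² = 0.023039 + 0.045918 + 0.013473 + 0.015625 + 0.049825 + 0.028779 = 0.176658.
To 4 decimal places, D = 0.1767.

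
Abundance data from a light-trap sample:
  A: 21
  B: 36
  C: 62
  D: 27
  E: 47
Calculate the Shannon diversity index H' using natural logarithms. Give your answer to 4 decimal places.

1.5385

Total N = 21+36+62+27+47 = 193, so the proportions are 0.108808, 0.186528, 0.321244, 0.139896, 0.243523 (working shown to 6 dp, full precision carried).
Each pᵢ ln pᵢ term: 0.108808×(-2.218168)=-0.241355, 0.186528×(-1.679171)=-0.313213, 0.321244×(-1.135556)=-0.364790, 0.139896×(-1.966853)=-0.275156, 0.243523×(-1.412543)=-0.343987.
Sum = -1.538501, so H' = 1.5385.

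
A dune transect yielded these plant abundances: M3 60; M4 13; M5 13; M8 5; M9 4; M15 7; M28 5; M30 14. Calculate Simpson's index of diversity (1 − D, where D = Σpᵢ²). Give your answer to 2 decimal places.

Total N = 60+13+13+5+4+7+5+14 = 121, so the proportions are 0.4959, 0.1074, 0.1074, 0.0413, 0.0331, 0.0579, 0.0413, 0.1157 (working shown to 4 dp, full precision carried).
D = 0.4959² + 0.1074² + 0.1074² + 0.0413² + 0.0331² + 0.0579² + 0.0413² + 0.1157² = 0.2459 + 0.0115 + 0.0115 + 0.0017 + 0.0011 + 0.0033 + 0.0017 + 0.0134 = 0.2902.
So 1 − D = 0.7098, i.e. 0.71 to 2 decimal places.

0.71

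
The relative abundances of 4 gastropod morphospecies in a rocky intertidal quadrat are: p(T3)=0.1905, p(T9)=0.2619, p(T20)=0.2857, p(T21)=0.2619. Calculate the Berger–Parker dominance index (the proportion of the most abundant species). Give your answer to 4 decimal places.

The largest proportion is 0.2857, i.e. d = 0.2857 to 4 decimal places.

0.2857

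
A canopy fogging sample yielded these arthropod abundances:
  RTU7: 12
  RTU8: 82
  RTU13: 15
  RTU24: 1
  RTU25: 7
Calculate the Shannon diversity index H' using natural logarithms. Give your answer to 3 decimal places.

Total N = 12+82+15+1+7 = 117, so the proportions are 0.10256, 0.70085, 0.12821, 0.00855, 0.05983 (working shown to 5 dp, full precision carried).
Each pᵢ ln pᵢ term: 0.10256×(-2.27727)=-0.23357, 0.70085×(-0.35545)=-0.24912, 0.12821×(-2.05412)=-0.26335, 0.00855×(-4.76217)=-0.04070, 0.05983×(-2.81626)=-0.16849.
Sum = -0.95523, so H' = 0.955.

0.955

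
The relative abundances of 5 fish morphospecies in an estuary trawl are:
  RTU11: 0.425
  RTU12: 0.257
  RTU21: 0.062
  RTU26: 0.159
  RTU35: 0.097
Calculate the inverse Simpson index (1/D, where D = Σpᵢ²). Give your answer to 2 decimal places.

3.51

D = 0.425² + 0.257² + 0.062² + 0.159² + 0.097² = 0.180625 + 0.066049 + 0.003844 + 0.025281 + 0.009409 = 0.285208 (working shown to 6 dp, full precision carried).
So 1/D = 3.5062, i.e. 3.51 to 2 decimal places.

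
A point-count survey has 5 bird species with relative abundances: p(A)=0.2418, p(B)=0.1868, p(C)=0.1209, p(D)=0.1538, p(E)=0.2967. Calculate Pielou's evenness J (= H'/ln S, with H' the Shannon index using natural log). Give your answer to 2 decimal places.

0.97

H' = −Σ pᵢ ln pᵢ = −((-0.3433) + (-0.3134) + (-0.2554) + (-0.2879) + (-0.3605)) = 1.5605 (working shown to 4 dp, full precision carried).
With S = 5 species, ln S = 1.6094, so J = 1.5605/1.6094 = 0.9696, i.e. 0.97 to 2 decimal places.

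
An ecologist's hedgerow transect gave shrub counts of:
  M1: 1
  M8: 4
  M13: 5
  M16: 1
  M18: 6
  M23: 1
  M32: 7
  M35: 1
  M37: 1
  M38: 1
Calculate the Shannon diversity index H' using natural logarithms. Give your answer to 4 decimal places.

1.9763

Total N = 1+4+5+1+6+1+7+1+1+1 = 28, so the proportions are 0.035714, 0.142857, 0.178571, 0.035714, 0.214286, 0.035714, 0.25, 0.035714, 0.035714, 0.035714 (working shown to 6 dp, full precision carried).
Each pᵢ ln pᵢ term: 0.035714×(-3.332205)=-0.119007, 0.142857×(-1.945910)=-0.277987, 0.178571×(-1.722767)=-0.307637, 0.035714×(-3.332205)=-0.119007, 0.214286×(-1.540445)=-0.330095, 0.035714×(-3.332205)=-0.119007, 0.25×(-1.386294)=-0.346574, 0.035714×(-3.332205)=-0.119007, 0.035714×(-3.332205)=-0.119007, 0.035714×(-3.332205)=-0.119007.
Sum = -1.976337, so H' = 1.9763.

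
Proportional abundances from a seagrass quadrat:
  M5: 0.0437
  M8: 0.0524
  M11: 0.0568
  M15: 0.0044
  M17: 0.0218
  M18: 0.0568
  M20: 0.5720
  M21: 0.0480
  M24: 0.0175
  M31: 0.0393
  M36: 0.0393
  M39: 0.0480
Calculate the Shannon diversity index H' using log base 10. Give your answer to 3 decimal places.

0.721

Each pᵢ log₁₀ pᵢ term (working shown to 5 dp, full precision carried): 0.0437×(-1.35952)=-0.05941, 0.0524×(-1.28067)=-0.06711, 0.0568×(-1.24565)=-0.07075, 0.0044×(-2.35655)=-0.01037, 0.0218×(-1.66154)=-0.03622, 0.0568×(-1.24565)=-0.07075, 0.572×(-0.24260)=-0.13877, 0.048×(-1.31876)=-0.06330, 0.0175×(-1.75696)=-0.03075, 0.0393×(-1.40561)=-0.05524, 0.0393×(-1.40561)=-0.05524, 0.048×(-1.31876)=-0.06330.
Sum = -0.72121, so H' = 0.721.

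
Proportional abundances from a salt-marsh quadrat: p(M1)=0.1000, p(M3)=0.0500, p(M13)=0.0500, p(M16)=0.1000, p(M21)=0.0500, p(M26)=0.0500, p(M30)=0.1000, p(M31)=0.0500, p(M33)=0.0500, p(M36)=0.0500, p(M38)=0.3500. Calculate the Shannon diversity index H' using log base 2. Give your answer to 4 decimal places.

Each pᵢ log₂ pᵢ term (working shown to 6 dp, full precision carried): 0.1×(-3.321928)=-0.332193, 0.05×(-4.321928)=-0.216096, 0.05×(-4.321928)=-0.216096, 0.1×(-3.321928)=-0.332193, 0.05×(-4.321928)=-0.216096, 0.05×(-4.321928)=-0.216096, 0.1×(-3.321928)=-0.332193, 0.05×(-4.321928)=-0.216096, 0.05×(-4.321928)=-0.216096, 0.05×(-4.321928)=-0.216096, 0.35×(-1.514573)=-0.530101.
Sum = -3.039354, so H' = 3.0394.

3.0394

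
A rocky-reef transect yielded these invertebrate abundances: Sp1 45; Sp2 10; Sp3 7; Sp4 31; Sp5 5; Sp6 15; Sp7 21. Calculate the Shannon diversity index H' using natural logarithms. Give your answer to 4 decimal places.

1.7112

Total N = 45+10+7+31+5+15+21 = 134, so the proportions are 0.335821, 0.074627, 0.052239, 0.231343, 0.037313, 0.11194, 0.156716 (working shown to 6 dp, full precision carried).
Each pᵢ ln pᵢ term: 0.335821×(-1.091177)=-0.366440, 0.074627×(-2.595255)=-0.193676, 0.052239×(-2.951930)=-0.154205, 0.231343×(-1.463853)=-0.338652, 0.037313×(-3.288402)=-0.122702, 0.11194×(-2.189790)=-0.245126, 0.156716×(-1.853317)=-0.290445.
Sum = -1.711246, so H' = 1.7112.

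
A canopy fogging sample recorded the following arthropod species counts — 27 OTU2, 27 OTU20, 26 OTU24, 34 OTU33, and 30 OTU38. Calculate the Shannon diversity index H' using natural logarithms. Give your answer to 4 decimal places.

1.6044

Total N = 27+27+26+34+30 = 144, so the proportions are 0.1875, 0.1875, 0.180556, 0.236111, 0.208333 (working shown to 6 dp, full precision carried).
Each pᵢ ln pᵢ term: 0.1875×(-1.673976)=-0.313871, 0.1875×(-1.673976)=-0.313871, 0.180556×(-1.711717)=-0.309060, 0.236111×(-1.443453)=-0.340815, 0.208333×(-1.568616)=-0.326795.
Sum = -1.604411, so H' = 1.6044.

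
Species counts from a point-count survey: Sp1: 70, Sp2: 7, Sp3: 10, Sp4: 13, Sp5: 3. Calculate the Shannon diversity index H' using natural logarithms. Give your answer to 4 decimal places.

Total N = 70+7+10+13+3 = 103, so the proportions are 0.679612, 0.067961, 0.097087, 0.126214, 0.029126 (working shown to 6 dp, full precision carried).
Each pᵢ ln pᵢ term: 0.679612×(-0.386234)=-0.262489, 0.067961×(-2.688819)=-0.182735, 0.097087×(-2.332144)=-0.226422, 0.126214×(-2.069780)=-0.261234, 0.029126×(-3.536117)=-0.102994.
Sum = -1.035874, so H' = 1.0359.

1.0359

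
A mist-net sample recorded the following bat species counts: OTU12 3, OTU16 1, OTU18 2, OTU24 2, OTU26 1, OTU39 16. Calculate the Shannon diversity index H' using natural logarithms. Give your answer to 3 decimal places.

1.202

Total N = 3+1+2+2+1+16 = 25, so the proportions are 0.12, 0.04, 0.08, 0.08, 0.04, 0.64 (working shown to 5 dp, full precision carried).
Each pᵢ ln pᵢ term: 0.12×(-2.12026)=-0.25443, 0.04×(-3.21888)=-0.12876, 0.08×(-2.52573)=-0.20206, 0.08×(-2.52573)=-0.20206, 0.04×(-3.21888)=-0.12876, 0.64×(-0.44629)=-0.28562.
Sum = -1.20168, so H' = 1.202.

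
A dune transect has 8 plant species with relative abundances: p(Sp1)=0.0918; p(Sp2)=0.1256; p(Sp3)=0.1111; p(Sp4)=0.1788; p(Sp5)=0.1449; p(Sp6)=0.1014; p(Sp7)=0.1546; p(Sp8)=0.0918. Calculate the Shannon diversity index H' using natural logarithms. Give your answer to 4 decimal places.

2.0516

Each pᵢ ln pᵢ term (working shown to 6 dp, full precision carried): 0.0918×(-2.388143)=-0.219232, 0.1256×(-2.074653)=-0.260576, 0.1111×(-2.197325)=-0.244123, 0.1788×(-1.721487)=-0.307802, 0.1449×(-1.931711)=-0.279905, 0.1014×(-2.288682)=-0.232072, 0.1546×(-1.866914)=-0.288625, 0.0918×(-2.388143)=-0.219232.
Sum = -2.051566, so H' = 2.0516.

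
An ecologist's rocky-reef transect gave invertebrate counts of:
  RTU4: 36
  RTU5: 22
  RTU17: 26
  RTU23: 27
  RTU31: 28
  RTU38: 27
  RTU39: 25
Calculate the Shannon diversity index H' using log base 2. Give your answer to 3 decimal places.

2.793

Total N = 36+22+26+27+28+27+25 = 191, so the proportions are 0.18848, 0.11518, 0.13613, 0.14136, 0.1466, 0.14136, 0.13089 (working shown to 5 dp, full precision carried).
Each pᵢ log₂ pᵢ term: 0.18848×(-2.40750)=-0.45377, 0.11518×(-3.11800)=-0.35914, 0.13613×(-2.87699)=-0.39163, 0.14136×(-2.82254)=-0.39900, 0.1466×(-2.77007)=-0.40608, 0.14136×(-2.82254)=-0.39900, 0.13089×(-2.93357)=-0.38398.
Sum = -2.79260, so H' = 2.793.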